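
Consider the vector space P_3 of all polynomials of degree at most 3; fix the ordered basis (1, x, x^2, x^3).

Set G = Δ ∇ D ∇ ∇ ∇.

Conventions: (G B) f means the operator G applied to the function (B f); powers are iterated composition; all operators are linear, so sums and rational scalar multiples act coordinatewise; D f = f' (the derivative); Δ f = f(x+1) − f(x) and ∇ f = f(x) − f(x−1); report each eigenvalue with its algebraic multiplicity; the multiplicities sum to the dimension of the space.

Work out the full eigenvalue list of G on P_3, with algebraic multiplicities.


λ = 0 (multiplicity 4)

image of 1: 0
image of x: 0
image of x^2: 0
image of x^3: 0
the matrix is upper triangular; its diagonal is (0, 0, 0, 0)
for a triangular matrix the eigenvalues are the diagonal entries, with algebraic multiplicity their repetition count


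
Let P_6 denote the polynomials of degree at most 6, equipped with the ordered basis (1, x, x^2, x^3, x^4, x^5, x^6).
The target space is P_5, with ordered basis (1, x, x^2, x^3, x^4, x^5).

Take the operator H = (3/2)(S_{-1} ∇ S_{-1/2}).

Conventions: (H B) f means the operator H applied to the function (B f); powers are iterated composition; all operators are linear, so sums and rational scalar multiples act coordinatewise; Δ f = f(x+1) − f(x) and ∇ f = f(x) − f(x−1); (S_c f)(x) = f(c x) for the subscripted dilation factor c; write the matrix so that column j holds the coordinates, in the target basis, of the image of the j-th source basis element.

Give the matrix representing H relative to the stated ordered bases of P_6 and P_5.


image of 1: 0
image of x: -3/4
image of x^2: -(3/4)x - 3/8
image of x^3: -(9/16)x^2 - (9/16)x - 3/16
image of x^4: -(3/8)x^3 - (9/16)x^2 - (3/8)x - 3/32
image of x^5: -(15/64)x^4 - (15/32)x^3 - (15/32)x^2 - (15/64)x - 3/64
image of x^6: -(9/64)x^5 - (45/128)x^4 - (15/32)x^3 - (45/128)x^2 - (9/64)x - 3/128
each image's coordinates form column j of the matrix

the matrix is [[0, -3/4, -3/8, -3/16, -3/32, -3/64, -3/128]; [0, 0, -3/4, -9/16, -3/8, -15/64, -9/64]; [0, 0, 0, -9/16, -9/16, -15/32, -45/128]; [0, 0, 0, 0, -3/8, -15/32, -15/32]; [0, 0, 0, 0, 0, -15/64, -45/128]; [0, 0, 0, 0, 0, 0, -9/64]] (rows listed top to bottom)


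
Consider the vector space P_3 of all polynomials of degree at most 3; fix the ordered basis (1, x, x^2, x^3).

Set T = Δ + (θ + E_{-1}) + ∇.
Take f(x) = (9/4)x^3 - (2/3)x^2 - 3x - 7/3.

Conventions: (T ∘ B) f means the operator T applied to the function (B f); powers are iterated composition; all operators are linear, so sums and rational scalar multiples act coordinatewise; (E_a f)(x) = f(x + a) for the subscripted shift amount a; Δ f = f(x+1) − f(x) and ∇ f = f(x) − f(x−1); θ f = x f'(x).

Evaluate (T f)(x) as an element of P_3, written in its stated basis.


the image equals g(x) = 9x^3 + (19/4)x^2 - (7/12)x - 15/4

Δ f = (27/4)x^2 + (65/12)x - 17/12
θ f = (27/4)x^3 - (4/3)x^2 - 3x
E_{-1} f = (9/4)x^3 - (89/12)x^2 + (61/12)x - 9/4
(θ + E_{-1}) f = 9x^3 - (35/4)x^2 + (25/12)x - 9/4
∇ f = (27/4)x^2 - (97/12)x - 1/12
(Δ + (θ + E_{-1}) + ∇) f = 9x^3 + (19/4)x^2 - (7/12)x - 15/4


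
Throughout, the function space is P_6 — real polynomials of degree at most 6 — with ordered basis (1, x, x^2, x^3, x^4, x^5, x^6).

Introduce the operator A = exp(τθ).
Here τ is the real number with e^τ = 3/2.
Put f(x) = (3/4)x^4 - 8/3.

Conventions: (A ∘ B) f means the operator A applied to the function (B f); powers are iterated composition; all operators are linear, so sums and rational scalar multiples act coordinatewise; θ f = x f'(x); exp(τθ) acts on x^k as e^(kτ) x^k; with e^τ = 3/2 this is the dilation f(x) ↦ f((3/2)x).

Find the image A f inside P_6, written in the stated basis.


the result is g(x) = (243/64)x^4 - 8/3

exp(τθ) x^k = e^(kτ) x^k; with e^τ = 3/2 this sends x^k to (3/2)^k x^k
x^4 ↦ 81/16 x^4
applying this coordinatewise to f: exp(τθ) f = (243/64)x^4 - 8/3


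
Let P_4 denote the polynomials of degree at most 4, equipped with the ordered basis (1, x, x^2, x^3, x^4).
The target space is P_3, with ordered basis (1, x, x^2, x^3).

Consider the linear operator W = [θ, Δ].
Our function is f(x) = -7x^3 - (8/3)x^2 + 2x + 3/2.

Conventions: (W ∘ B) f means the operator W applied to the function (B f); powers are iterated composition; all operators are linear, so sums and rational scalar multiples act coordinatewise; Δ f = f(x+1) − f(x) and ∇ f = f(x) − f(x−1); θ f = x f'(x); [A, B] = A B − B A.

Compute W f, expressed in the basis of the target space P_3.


the image equals g(x) = 21x^2 + (142/3)x + 73/3

Δ f = -21x^2 - (79/3)x - 23/3
θ Δ f = -42x^2 - (79/3)x
θ f = -21x^3 - (16/3)x^2 + 2x
Δ θ f = -63x^2 - (221/3)x - 73/3
[θ, Δ] f = 21x^2 + (142/3)x + 73/3


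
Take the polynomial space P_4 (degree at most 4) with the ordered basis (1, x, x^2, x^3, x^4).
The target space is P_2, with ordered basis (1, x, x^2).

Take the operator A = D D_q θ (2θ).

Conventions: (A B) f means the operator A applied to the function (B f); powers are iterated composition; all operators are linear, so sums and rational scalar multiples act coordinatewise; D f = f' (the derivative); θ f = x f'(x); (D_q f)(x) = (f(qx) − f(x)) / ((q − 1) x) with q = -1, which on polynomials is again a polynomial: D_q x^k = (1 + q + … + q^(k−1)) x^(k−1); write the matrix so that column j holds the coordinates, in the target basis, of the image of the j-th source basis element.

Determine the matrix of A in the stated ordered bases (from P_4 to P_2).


image of 1: 0
image of x: 0
image of x^2: 0
image of x^3: 36x
image of x^4: 0
each image's coordinates form column j of the matrix

the matrix is [[0, 0, 0, 0, 0]; [0, 0, 0, 36, 0]; [0, 0, 0, 0, 0]] (rows listed top to bottom)


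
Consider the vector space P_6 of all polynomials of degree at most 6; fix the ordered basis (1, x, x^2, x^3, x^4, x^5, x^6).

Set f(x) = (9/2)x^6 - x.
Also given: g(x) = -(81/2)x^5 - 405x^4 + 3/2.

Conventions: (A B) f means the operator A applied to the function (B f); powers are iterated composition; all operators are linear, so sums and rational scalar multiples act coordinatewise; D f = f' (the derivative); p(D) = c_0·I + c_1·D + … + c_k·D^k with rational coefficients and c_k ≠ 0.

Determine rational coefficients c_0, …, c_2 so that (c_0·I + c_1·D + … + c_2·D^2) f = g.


c_0 = 0, c_1 = -3/2, c_2 = -3

D^0 f = (9/2)x^6 - x
D^1 f = 27x^5 - 1
D^2 f = 135x^4
matching coefficients of g against c_0 f + c_1 Df + … from the top degree down determines the c_i
solution: c_0 = 0, c_1 = -3/2, c_2 = -3


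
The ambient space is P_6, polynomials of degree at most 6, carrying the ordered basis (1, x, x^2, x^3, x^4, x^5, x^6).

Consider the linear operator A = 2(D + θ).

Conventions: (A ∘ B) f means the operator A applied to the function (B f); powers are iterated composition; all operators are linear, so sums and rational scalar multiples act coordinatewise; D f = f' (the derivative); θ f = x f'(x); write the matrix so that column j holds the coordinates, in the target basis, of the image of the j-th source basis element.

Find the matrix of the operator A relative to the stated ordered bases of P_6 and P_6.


the matrix is [[0, 2, 0, 0, 0, 0, 0]; [0, 2, 4, 0, 0, 0, 0]; [0, 0, 4, 6, 0, 0, 0]; [0, 0, 0, 6, 8, 0, 0]; [0, 0, 0, 0, 8, 10, 0]; [0, 0, 0, 0, 0, 10, 12]; [0, 0, 0, 0, 0, 0, 12]] (rows listed top to bottom)

image of 1: 0
image of x: 2x + 2
image of x^2: 4x^2 + 4x
image of x^3: 6x^3 + 6x^2
image of x^4: 8x^4 + 8x^3
image of x^5: 10x^5 + 10x^4
image of x^6: 12x^6 + 12x^5
each image's coordinates form column j of the matrix


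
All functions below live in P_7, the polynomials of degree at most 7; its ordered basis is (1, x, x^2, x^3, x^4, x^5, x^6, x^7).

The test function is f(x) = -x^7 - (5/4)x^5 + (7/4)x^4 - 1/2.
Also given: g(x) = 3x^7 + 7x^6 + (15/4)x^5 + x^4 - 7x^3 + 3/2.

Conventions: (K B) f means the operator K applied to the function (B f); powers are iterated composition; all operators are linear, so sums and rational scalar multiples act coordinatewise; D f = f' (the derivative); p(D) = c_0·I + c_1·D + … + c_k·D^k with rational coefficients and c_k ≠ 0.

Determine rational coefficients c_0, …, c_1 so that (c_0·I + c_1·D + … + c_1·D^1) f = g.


p(D) = -3·I − D, i.e. c_0 = -3, c_1 = -1

D^0 f = -x^7 - (5/4)x^5 + (7/4)x^4 - 1/2
D^1 f = -7x^6 - (25/4)x^4 + 7x^3
matching coefficients of g against c_0 f + c_1 Df + … from the top degree down determines the c_i
solution: c_0 = -3, c_1 = -1


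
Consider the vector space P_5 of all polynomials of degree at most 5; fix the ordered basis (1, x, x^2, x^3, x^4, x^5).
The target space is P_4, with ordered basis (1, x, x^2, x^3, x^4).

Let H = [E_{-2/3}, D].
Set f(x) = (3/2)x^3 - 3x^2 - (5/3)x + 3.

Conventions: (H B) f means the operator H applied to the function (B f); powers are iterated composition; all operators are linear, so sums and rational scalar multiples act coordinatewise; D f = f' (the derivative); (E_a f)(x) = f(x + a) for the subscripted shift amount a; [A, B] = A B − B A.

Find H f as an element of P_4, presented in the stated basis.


the result is g(x) = 0

D f = (9/2)x^2 - 6x - 5/3
E_{-2/3} D f = (9/2)x^2 - 12x + 13/3
E_{-2/3} f = (3/2)x^3 - 6x^2 + (13/3)x + 7/3
D E_{-2/3} f = (9/2)x^2 - 12x + 13/3
[E_{-2/3}, D] f = 0


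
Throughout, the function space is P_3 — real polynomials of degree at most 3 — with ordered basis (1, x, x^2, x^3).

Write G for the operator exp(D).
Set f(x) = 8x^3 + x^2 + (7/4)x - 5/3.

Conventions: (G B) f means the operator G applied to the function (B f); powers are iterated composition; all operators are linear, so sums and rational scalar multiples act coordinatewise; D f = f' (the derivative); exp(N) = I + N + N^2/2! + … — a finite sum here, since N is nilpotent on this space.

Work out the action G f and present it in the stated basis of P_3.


order-1 term: 24x^2 + 2x + 7/4
order-2 term: 24x + 1
order-3 term: 8
the series for exp(D) f terminates at order 3
exp(D) f = 8x^3 + 25x^2 + (111/4)x + 109/12

g(x) = 8x^3 + 25x^2 + (111/4)x + 109/12


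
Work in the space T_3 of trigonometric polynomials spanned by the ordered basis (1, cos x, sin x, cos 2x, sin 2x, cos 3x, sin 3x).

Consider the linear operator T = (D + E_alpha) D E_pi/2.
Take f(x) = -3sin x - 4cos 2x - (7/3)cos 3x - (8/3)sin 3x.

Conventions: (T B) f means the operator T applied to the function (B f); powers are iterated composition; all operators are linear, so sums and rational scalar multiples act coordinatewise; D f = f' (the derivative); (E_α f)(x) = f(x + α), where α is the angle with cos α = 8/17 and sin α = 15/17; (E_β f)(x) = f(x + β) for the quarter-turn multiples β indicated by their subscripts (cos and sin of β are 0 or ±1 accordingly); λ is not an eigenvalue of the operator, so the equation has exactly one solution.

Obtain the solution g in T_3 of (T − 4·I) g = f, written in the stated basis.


the image equals g(x) = -(6/25)cos x + (57/100)sin x - (480/289)cos 2x - (322/289)sin 2x + (145517/458520)cos 3x - (6149/458520)sin 3x

write g with unknown coordinates in the stated basis and equate coefficients in (T − 4·I) g = f
solving from the highest basis element down gives g = -(6/25)cos x + (57/100)sin x - (480/289)cos 2x - (322/289)sin 2x + (145517/458520)cos 3x - (6149/458520)sin 3x
check: T g = -(24/25)cos x - (18/25)sin x - (3076/289)cos 2x - (1288/289)sin 2x - (40651/38210)cos 3x - (103943/38210)sin 3x
so T g − 4·g = -3sin x - 4cos 2x - (7/3)cos 3x - (8/3)sin 3x = f ✓


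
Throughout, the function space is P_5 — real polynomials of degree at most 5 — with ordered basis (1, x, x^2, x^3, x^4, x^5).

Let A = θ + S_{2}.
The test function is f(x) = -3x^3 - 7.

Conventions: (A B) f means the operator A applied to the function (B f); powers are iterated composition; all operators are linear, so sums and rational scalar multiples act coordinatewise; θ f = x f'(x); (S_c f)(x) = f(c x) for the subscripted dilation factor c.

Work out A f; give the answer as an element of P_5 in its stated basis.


θ f = -9x^3
S_{2} f = -24x^3 - 7
(θ + S_{2}) f = -33x^3 - 7

the result is g(x) = -33x^3 - 7


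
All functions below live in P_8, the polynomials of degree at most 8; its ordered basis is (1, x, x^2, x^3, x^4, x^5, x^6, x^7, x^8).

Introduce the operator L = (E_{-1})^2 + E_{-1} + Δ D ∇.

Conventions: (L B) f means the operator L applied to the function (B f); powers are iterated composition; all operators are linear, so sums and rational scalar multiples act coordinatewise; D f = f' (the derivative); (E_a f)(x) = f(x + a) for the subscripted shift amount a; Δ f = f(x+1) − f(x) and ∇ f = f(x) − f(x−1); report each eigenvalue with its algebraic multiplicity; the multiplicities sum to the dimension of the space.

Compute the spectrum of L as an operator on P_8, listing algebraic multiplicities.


λ = 2 (multiplicity 9)

image of 1: 2
image of x: 2x - 3
image of x^2: 2x^2 - 6x + 5
image of x^3: 2x^3 - 9x^2 + 15x - 3
image of x^4: 2x^4 - 12x^3 + 30x^2 - 12x + 17
image of x^5: 2x^5 - 15x^4 + 50x^3 - 30x^2 + 85x - 23
image of x^6: 2x^6 - 18x^5 + 75x^4 - 60x^3 + 255x^2 - 138x + 65
image of x^7: 2x^7 - 21x^6 + 105x^5 - 105x^4 + 595x^3 - 483x^2 + 455x - 115
image of x^8: 2x^8 - 24x^7 + 140x^6 - 168x^5 + 1190x^4 - 1288x^3 + 1820x^2 - 920x + 257
the matrix is upper triangular; its diagonal is (2, 2, 2, 2, 2, 2, 2, 2, 2)
for a triangular matrix the eigenvalues are the diagonal entries, with algebraic multiplicity their repetition count


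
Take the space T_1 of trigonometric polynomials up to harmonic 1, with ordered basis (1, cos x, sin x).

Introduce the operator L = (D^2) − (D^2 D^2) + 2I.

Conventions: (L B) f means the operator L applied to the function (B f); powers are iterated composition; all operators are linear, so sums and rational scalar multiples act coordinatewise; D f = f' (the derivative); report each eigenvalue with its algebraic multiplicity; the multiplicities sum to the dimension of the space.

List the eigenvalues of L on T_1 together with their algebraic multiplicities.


λ = 0 (multiplicity 2), λ = 2 (multiplicity 1)

image of 1: 2
image of cos x: 0
image of sin x: 0
the matrix is diagonal; its diagonal is (2, 0, 0)
for a triangular matrix the eigenvalues are the diagonal entries, with algebraic multiplicity their repetition count


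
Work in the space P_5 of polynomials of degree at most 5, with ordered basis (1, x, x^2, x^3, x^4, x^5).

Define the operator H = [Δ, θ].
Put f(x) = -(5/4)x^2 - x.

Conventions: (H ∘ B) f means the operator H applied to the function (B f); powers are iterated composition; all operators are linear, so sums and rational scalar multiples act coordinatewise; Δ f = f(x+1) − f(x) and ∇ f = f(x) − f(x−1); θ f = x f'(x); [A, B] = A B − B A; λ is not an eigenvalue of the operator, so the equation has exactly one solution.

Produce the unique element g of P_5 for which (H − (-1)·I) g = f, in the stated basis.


write g with unknown coordinates in the stated basis and equate coefficients in (H − (-1)·I) g = f
solving from the highest basis element down gives g = -(5/4)x^2 + (3/2)x + 1
check: H g = -(5/2)x - 1
so H g − (-1)·g = -(5/4)x^2 - x = f ✓

the image equals g(x) = -(5/4)x^2 + (3/2)x + 1


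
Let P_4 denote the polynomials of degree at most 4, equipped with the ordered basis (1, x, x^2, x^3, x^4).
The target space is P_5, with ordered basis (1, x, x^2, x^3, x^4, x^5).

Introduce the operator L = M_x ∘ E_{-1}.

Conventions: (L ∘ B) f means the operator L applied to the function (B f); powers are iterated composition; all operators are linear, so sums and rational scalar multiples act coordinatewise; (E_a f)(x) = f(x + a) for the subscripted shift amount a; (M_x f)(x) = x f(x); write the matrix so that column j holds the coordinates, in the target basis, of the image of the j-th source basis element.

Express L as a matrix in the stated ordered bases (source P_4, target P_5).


image of 1: x
image of x: x^2 - x
image of x^2: x^3 - 2x^2 + x
image of x^3: x^4 - 3x^3 + 3x^2 - x
image of x^4: x^5 - 4x^4 + 6x^3 - 4x^2 + x
each image's coordinates form column j of the matrix

the matrix is [[0, 0, 0, 0, 0]; [1, -1, 1, -1, 1]; [0, 1, -2, 3, -4]; [0, 0, 1, -3, 6]; [0, 0, 0, 1, -4]; [0, 0, 0, 0, 1]] (rows listed top to bottom)


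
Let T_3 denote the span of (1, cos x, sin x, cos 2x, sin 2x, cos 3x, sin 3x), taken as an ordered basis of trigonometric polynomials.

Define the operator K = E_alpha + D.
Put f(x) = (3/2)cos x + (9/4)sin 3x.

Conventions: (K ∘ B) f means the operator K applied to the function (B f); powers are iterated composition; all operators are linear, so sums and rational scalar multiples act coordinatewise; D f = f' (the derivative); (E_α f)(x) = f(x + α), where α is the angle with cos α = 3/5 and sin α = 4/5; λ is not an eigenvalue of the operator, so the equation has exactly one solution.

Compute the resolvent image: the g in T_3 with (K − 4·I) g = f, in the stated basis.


write g with unknown coordinates in the stated basis and equate coefficients in (K − 4·I) g = f
solving from the highest basis element down gives g = -(51/148)cos x + (27/148)sin x - (3771/17800)cos 3x - (5553/17800)sin 3x
check: K g = (9/74)cos x + (27/37)sin x - (3771/4450)cos 3x + (8919/8900)sin 3x
so K g − 4·g = (3/2)cos x + (9/4)sin 3x = f ✓

the image equals g(x) = -(51/148)cos x + (27/148)sin x - (3771/17800)cos 3x - (5553/17800)sin 3x


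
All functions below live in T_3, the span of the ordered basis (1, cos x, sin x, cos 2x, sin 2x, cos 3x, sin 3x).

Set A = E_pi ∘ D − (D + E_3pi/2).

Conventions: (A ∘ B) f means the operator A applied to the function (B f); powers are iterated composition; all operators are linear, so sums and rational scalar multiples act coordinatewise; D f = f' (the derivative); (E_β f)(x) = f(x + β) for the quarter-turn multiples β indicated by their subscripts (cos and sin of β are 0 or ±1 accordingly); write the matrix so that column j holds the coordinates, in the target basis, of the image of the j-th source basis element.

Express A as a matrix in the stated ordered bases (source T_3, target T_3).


image of 1: -1
image of cos x: sin x
image of sin x: -cos x
image of cos 2x: cos 2x
image of sin 2x: sin 2x
image of cos 3x: 7sin 3x
image of sin 3x: -7cos 3x
each image's coordinates form column j of the matrix

the matrix is [[-1, 0, 0, 0, 0, 0, 0]; [0, 0, -1, 0, 0, 0, 0]; [0, 1, 0, 0, 0, 0, 0]; [0, 0, 0, 1, 0, 0, 0]; [0, 0, 0, 0, 1, 0, 0]; [0, 0, 0, 0, 0, 0, -7]; [0, 0, 0, 0, 0, 7, 0]] (rows listed top to bottom)


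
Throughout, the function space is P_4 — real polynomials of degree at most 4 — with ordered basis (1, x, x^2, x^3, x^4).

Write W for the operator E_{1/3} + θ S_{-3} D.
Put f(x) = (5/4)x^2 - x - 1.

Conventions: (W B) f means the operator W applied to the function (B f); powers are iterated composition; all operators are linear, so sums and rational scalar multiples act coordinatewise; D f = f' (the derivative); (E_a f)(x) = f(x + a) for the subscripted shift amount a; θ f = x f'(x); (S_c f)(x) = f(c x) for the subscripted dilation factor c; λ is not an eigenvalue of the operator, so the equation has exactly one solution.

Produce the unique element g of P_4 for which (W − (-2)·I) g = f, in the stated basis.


write g with unknown coordinates in the stated basis and equate coefficients in (W − (-2)·I) g = f
solving from the highest basis element down gives g = (5/12)x^2 + (11/27)x - 383/972
check: W g = (5/12)x^2 - (49/27)x - 103/486
so W g − (-2)·g = (5/4)x^2 - x - 1 = f ✓

the image equals g(x) = (5/12)x^2 + (11/27)x - 383/972


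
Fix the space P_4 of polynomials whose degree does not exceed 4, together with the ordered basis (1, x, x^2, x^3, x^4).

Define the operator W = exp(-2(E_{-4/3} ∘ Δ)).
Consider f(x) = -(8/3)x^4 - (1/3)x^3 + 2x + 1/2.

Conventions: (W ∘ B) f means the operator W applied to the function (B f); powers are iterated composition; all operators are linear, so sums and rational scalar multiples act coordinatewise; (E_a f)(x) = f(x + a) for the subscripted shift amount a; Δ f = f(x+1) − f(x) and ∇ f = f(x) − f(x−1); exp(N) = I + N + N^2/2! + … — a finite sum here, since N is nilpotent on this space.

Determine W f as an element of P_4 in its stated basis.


order-1 term: (64/3)x^3 - (154/3)x^2 + (418/9)x - 1558/81
order-2 term: -64x^2 + (628/3)x - 1636/9
order-3 term: (256/3)x - 632/3
order-4 term: -128/3
the series for exp(-2(E_{-4/3} ∘ Δ)) f terminates at order 4
exp(-2(E_{-4/3} ∘ Δ)) f = -(8/3)x^4 + 21x^3 - (346/3)x^2 + (3088/9)x - 73523/162

the result is g(x) = -(8/3)x^4 + 21x^3 - (346/3)x^2 + (3088/9)x - 73523/162


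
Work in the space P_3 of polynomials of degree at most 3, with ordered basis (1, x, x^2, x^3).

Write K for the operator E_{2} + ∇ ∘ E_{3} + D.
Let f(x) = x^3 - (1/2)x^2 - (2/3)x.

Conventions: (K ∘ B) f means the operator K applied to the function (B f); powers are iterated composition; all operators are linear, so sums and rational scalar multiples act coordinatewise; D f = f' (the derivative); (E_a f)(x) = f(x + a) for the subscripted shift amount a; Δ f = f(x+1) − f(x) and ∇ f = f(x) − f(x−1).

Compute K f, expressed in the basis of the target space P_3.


g(x) = x^3 + (23/2)x^2 + (67/3)x + 119/6

E_{2} f = x^3 + (11/2)x^2 + (28/3)x + 14/3
E_{3} f = x^3 + (17/2)x^2 + (70/3)x + 41/2
∇ E_{3} f = 3x^2 + 14x + 95/6
D f = 3x^2 - x - 2/3
(E_{2} + ∇ ∘ E_{3} + D) f = x^3 + (23/2)x^2 + (67/3)x + 119/6


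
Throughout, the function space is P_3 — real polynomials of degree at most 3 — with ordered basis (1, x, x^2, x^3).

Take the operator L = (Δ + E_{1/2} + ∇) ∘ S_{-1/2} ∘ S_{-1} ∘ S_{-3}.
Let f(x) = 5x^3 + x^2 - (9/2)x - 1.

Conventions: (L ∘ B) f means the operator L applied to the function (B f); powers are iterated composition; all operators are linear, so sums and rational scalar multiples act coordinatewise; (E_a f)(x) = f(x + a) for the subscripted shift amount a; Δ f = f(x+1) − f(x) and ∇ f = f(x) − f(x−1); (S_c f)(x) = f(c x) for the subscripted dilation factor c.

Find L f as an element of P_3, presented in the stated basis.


S_{-3} f = -135x^3 + 9x^2 + (27/2)x - 1
S_{-1} S_{-3} f = 135x^3 + 9x^2 - (27/2)x - 1
S_{-1/2} S_{-1} S_{-3} f = -(135/8)x^3 + (9/4)x^2 + (27/4)x - 1
Δ (S_{-1/2} ∘ S_{-1} ∘ S_{-3}) f = -(405/8)x^2 - (369/8)x - 63/8
E_{1/2} (S_{-1/2} ∘ S_{-1} ∘ S_{-3}) f = -(135/8)x^3 - (369/16)x^2 - (117/32)x + 53/64
∇ (S_{-1/2} ∘ S_{-1} ∘ S_{-3}) f = -(405/8)x^2 + (441/8)x - 99/8
(Δ + E_{1/2} + ∇) (S_{-1/2} ∘ S_{-1} ∘ S_{-3}) f = -(135/8)x^3 - (1989/16)x^2 + (171/32)x - 1243/64

g(x) = -(135/8)x^3 - (1989/16)x^2 + (171/32)x - 1243/64


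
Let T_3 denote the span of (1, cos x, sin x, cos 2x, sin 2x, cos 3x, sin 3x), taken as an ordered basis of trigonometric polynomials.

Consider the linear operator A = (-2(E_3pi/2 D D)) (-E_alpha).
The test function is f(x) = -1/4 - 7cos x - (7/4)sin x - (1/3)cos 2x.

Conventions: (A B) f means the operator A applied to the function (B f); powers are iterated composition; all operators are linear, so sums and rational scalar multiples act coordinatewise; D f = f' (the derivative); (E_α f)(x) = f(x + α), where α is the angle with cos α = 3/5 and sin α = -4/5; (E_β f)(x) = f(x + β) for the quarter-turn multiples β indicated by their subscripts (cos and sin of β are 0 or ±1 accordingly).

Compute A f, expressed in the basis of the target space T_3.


the result is g(x) = -(133/10)cos x + (28/5)sin x + (56/75)cos 2x - (64/25)sin 2x

E_alpha f = -1/4 - (14/5)cos x - (133/20)sin x + (7/75)cos 2x - (8/25)sin 2x
(-E_alpha) f = 1/4 + (14/5)cos x + (133/20)sin x - (7/75)cos 2x + (8/25)sin 2x
D (-E_alpha) f = (133/20)cos x - (14/5)sin x + (16/25)cos 2x + (14/75)sin 2x
D D (-E_alpha) f = -(14/5)cos x - (133/20)sin x + (28/75)cos 2x - (32/25)sin 2x
E_3pi/2 D D (-E_alpha) f = (133/20)cos x - (14/5)sin x - (28/75)cos 2x + (32/25)sin 2x
(-2(E_3pi/2 D D)) (-E_alpha) f = -(133/10)cos x + (28/5)sin x + (56/75)cos 2x - (64/25)sin 2x


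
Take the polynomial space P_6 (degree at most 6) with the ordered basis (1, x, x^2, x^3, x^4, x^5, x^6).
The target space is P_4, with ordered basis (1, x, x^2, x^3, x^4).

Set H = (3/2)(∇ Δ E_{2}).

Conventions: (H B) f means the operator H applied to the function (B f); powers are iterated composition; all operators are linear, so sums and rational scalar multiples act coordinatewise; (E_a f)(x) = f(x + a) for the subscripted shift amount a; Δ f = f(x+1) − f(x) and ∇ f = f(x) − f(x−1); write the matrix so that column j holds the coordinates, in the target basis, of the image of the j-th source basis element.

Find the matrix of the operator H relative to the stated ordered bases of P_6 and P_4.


the matrix is [[0, 0, 3, 18, 75, 270, 903]; [0, 0, 0, 9, 72, 375, 1620]; [0, 0, 0, 0, 18, 180, 1125]; [0, 0, 0, 0, 0, 30, 360]; [0, 0, 0, 0, 0, 0, 45]] (rows listed top to bottom)

image of 1: 0
image of x: 0
image of x^2: 3
image of x^3: 9x + 18
image of x^4: 18x^2 + 72x + 75
image of x^5: 30x^3 + 180x^2 + 375x + 270
image of x^6: 45x^4 + 360x^3 + 1125x^2 + 1620x + 903
each image's coordinates form column j of the matrix


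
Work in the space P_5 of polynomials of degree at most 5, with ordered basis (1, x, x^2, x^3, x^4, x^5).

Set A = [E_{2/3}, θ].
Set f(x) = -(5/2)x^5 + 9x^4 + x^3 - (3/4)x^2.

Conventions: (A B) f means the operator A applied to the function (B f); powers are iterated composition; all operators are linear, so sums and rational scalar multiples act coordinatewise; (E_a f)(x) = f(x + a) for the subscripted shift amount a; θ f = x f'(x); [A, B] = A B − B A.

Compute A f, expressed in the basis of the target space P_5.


θ f = -(25/2)x^5 + 36x^4 + 3x^3 - (3/2)x^2
E_{2/3} θ f = -(25/2)x^5 - (17/3)x^4 + (391/9)x^3 + (3427/54)x^2 + (2618/81)x + 1382/243
E_{2/3} f = -(5/2)x^5 + (2/3)x^4 + (125/9)x^3 + (1927/108)x^2 + (691/81)x + 343/243
θ E_{2/3} f = -(25/2)x^5 + (8/3)x^4 + (125/3)x^3 + (1927/54)x^2 + (691/81)x
[E_{2/3}, θ] f = -(25/3)x^4 + (16/9)x^3 + (250/9)x^2 + (1927/81)x + 1382/243

the image equals g(x) = -(25/3)x^4 + (16/9)x^3 + (250/9)x^2 + (1927/81)x + 1382/243


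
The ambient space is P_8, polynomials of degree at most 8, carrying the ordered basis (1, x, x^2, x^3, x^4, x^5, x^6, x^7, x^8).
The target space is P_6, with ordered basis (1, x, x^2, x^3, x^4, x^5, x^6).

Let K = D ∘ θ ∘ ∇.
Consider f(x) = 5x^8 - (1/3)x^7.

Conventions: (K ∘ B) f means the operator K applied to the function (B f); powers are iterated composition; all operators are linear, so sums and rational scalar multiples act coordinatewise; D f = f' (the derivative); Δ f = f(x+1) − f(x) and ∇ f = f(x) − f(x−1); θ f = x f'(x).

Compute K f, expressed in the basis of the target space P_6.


∇ f = 40x^7 - (427/3)x^6 + 287x^5 - (1085/3)x^4 + (875/3)x^3 - 147x^2 + (127/3)x - 16/3
θ ∇ f = 280x^7 - 854x^6 + 1435x^5 - (4340/3)x^4 + 875x^3 - 294x^2 + (127/3)x
D θ ∇ f = 1960x^6 - 5124x^5 + 7175x^4 - (17360/3)x^3 + 2625x^2 - 588x + 127/3

g(x) = 1960x^6 - 5124x^5 + 7175x^4 - (17360/3)x^3 + 2625x^2 - 588x + 127/3


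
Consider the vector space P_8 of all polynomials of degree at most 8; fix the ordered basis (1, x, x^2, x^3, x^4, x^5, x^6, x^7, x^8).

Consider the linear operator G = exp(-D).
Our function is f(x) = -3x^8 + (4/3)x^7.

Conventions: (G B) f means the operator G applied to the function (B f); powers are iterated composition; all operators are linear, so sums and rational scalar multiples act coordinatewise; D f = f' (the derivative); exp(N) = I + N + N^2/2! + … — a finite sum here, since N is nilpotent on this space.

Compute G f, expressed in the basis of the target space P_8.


order-1 term: 24x^7 - (28/3)x^6
order-2 term: -84x^6 + 28x^5
order-3 term: 168x^5 - (140/3)x^4
order-4 term: -210x^4 + (140/3)x^3
order-5 term: 168x^3 - 28x^2
order-6 term: -84x^2 + (28/3)x
order-7 term: 24x - 4/3
order-8 term: -3
the series for exp(-D) f terminates at order 8
exp(-D) f = -3x^8 + (76/3)x^7 - (280/3)x^6 + 196x^5 - (770/3)x^4 + (644/3)x^3 - 112x^2 + (100/3)x - 13/3

the image equals g(x) = -3x^8 + (76/3)x^7 - (280/3)x^6 + 196x^5 - (770/3)x^4 + (644/3)x^3 - 112x^2 + (100/3)x - 13/3


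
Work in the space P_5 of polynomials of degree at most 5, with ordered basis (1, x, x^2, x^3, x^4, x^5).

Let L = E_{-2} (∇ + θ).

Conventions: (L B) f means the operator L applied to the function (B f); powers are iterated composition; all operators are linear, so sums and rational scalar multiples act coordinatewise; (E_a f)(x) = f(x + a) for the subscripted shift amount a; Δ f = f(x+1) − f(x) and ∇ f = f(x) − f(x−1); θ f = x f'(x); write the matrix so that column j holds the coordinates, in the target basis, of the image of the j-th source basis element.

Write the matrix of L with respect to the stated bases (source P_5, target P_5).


the matrix is [[0, -1, 3, -5, -1, 51]; [0, 1, -6, 21, -52, 75]; [0, 0, 2, -15, 66, -210]; [0, 0, 0, 3, -28, 150]; [0, 0, 0, 0, 4, -45]; [0, 0, 0, 0, 0, 5]] (rows listed top to bottom)

image of 1: 0
image of x: x - 1
image of x^2: 2x^2 - 6x + 3
image of x^3: 3x^3 - 15x^2 + 21x - 5
image of x^4: 4x^4 - 28x^3 + 66x^2 - 52x - 1
image of x^5: 5x^5 - 45x^4 + 150x^3 - 210x^2 + 75x + 51
each image's coordinates form column j of the matrix


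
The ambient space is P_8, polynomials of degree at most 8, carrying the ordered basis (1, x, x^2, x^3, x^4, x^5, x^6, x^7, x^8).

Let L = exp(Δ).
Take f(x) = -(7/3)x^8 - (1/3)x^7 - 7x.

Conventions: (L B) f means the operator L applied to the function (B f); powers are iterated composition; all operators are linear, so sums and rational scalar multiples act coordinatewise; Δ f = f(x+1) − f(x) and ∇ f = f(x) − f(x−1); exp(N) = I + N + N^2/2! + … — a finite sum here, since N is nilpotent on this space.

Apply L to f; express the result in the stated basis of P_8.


the image equals g(x) = -(7/3)x^8 - 19x^7 - 133x^6 - (2002/3)x^5 - (7525/3)x^4 - (20909/3)x^3 - (40880/3)x^2 - (50554/3)x - 29878/3

order-1 term: -(56/3)x^7 - (203/3)x^6 - (413/3)x^5 - 175x^4 - (427/3)x^3 - (217/3)x^2 - 21x - 29/3
order-2 term: -(196/3)x^6 - 399x^5 - (3535/3)x^4 - (6125/3)x^3 - (6391/3)x^2 - (3745/3)x - 952/3
order-3 term: -(392/3)x^5 - (2975/3)x^4 - (10010/3)x^3 - 6055x^2 - (17486/3)x - 7063/3
order-4 term: -(490/3)x^4 - (3955/3)x^3 - (12950/3)x^2 - 6685x - 12257/3
order-5 term: -(392/3)x^3 - 987x^2 - (7945/3)x - 7490/3
order-6 term: -(196/3)x^2 - (1183/3)x - 1883/3
order-7 term: -(56/3)x - 197/3
order-8 term: -7/3
the series for exp(Δ) f terminates at order 8
exp(Δ) f = -(7/3)x^8 - 19x^7 - 133x^6 - (2002/3)x^5 - (7525/3)x^4 - (20909/3)x^3 - (40880/3)x^2 - (50554/3)x - 29878/3


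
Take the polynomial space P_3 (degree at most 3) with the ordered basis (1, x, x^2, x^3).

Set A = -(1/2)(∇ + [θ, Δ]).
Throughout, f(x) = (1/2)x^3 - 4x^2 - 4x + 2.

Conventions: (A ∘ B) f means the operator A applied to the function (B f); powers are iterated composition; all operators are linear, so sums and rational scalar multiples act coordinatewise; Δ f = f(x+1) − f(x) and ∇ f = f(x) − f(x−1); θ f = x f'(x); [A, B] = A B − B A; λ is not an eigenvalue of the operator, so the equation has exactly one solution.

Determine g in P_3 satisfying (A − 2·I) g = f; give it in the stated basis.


the result is g(x) = -(1/4)x^3 + 2x^2 + (23/16)x + 3/8

write g with unknown coordinates in the stated basis and equate coefficients in (A − 2·I) g = f
solving from the highest basis element down gives g = -(1/4)x^3 + 2x^2 + (23/16)x + 3/8
check: A g = -(9/8)x + 11/4
so A g − 2·g = (1/2)x^3 - 4x^2 - 4x + 2 = f ✓


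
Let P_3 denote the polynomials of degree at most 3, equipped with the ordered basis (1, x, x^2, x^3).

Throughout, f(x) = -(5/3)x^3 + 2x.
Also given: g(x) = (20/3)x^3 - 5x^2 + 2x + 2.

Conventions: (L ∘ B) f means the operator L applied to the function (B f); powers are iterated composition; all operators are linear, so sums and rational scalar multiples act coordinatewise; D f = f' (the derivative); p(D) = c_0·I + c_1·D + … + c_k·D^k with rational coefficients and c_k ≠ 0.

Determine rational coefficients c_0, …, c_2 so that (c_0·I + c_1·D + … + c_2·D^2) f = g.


D^0 f = -(5/3)x^3 + 2x
D^1 f = -5x^2 + 2
D^2 f = -10x
matching coefficients of g against c_0 f + c_1 Df + … from the top degree down determines the c_i
solution: c_0 = -4, c_1 = 1, c_2 = -1

p(D) = -4·I + D − D^2, i.e. c_0 = -4, c_1 = 1, c_2 = -1


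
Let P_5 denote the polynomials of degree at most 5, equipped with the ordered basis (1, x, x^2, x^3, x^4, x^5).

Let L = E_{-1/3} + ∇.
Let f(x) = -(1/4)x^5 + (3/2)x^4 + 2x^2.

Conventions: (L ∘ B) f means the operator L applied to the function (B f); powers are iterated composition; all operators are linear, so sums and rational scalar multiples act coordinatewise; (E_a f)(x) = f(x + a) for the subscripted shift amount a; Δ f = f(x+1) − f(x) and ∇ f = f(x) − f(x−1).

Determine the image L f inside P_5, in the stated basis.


g(x) = -(1/4)x^5 + (2/3)x^4 + (56/9)x^3 - (227/27)x^2 + (784/81)x - 1705/486

E_{-1/3} f = -(1/4)x^5 + (23/12)x^4 - (41/18)x^3 + (167/54)x^2 - (509/324)x + 235/972
∇ f = -(5/4)x^4 + (17/2)x^3 - (23/2)x^2 + (45/4)x - 15/4
(E_{-1/3} + ∇) f = -(1/4)x^5 + (2/3)x^4 + (56/9)x^3 - (227/27)x^2 + (784/81)x - 1705/486


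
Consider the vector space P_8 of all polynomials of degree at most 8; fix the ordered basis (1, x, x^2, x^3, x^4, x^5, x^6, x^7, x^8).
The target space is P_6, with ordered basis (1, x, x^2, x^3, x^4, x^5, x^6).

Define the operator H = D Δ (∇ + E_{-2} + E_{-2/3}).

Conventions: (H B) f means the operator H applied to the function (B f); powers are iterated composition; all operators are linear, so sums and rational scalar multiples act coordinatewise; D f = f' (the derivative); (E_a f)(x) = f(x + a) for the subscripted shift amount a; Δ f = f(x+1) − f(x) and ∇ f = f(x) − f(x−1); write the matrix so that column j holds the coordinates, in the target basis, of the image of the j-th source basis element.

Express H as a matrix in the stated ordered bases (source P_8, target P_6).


the matrix is [[0, 0, 4, -4, 88/3, -1780/27, 5044/27, -34636/81, 741008/729]; [0, 0, 0, 12, -16, 440/3, -3560/9, 35308/27, -277088/81]; [0, 0, 0, 0, 24, -40, 440, -12460/9, 141232/27]; [0, 0, 0, 0, 0, 40, -80, 3080/3, -99680/27]; [0, 0, 0, 0, 0, 0, 60, -140, 6160/3]; [0, 0, 0, 0, 0, 0, 0, 84, -224]; [0, 0, 0, 0, 0, 0, 0, 0, 112]] (rows listed top to bottom)

image of 1: 0
image of x: 0
image of x^2: 4
image of x^3: 12x - 4
image of x^4: 24x^2 - 16x + 88/3
image of x^5: 40x^3 - 40x^2 + (440/3)x - 1780/27
image of x^6: 60x^4 - 80x^3 + 440x^2 - (3560/9)x + 5044/27
image of x^7: 84x^5 - 140x^4 + (3080/3)x^3 - (12460/9)x^2 + (35308/27)x - 34636/81
image of x^8: 112x^6 - 224x^5 + (6160/3)x^4 - (99680/27)x^3 + (141232/27)x^2 - (277088/81)x + 741008/729
each image's coordinates form column j of the matrix


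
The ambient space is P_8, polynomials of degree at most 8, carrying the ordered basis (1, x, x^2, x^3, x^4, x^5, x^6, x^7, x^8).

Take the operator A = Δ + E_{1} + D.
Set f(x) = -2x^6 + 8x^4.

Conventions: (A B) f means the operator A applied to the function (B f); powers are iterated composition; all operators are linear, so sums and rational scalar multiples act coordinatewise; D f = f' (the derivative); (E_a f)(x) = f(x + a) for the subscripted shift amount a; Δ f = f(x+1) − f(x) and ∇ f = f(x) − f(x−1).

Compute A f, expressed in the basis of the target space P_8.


the image equals g(x) = -2x^6 - 36x^5 - 52x^4 + 16x^3 + 36x^2 + 40x + 12

Δ f = -12x^5 - 30x^4 - 8x^3 + 18x^2 + 20x + 6
E_{1} f = -2x^6 - 12x^5 - 22x^4 - 8x^3 + 18x^2 + 20x + 6
D f = -12x^5 + 32x^3
(Δ + E_{1} + D) f = -2x^6 - 36x^5 - 52x^4 + 16x^3 + 36x^2 + 40x + 12


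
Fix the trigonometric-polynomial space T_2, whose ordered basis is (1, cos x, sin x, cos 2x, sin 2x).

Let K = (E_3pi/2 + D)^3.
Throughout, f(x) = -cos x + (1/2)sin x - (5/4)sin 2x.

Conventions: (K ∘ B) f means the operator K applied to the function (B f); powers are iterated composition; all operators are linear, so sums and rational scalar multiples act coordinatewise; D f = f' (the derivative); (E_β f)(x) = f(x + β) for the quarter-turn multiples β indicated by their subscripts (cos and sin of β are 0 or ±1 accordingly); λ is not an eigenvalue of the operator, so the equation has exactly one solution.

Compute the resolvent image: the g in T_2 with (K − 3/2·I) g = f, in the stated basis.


the image equals g(x) = (2/3)cos x - (1/3)sin x - (10/377)cos 2x - (95/754)sin 2x

write g with unknown coordinates in the stated basis and equate coefficients in (K − 3/2·I) g = f
solving from the highest basis element down gives g = (2/3)cos x - (1/3)sin x - (10/377)cos 2x - (95/754)sin 2x
check: K g = -(15/377)cos 2x - (1085/754)sin 2x
so K g − 3/2·g = -cos x + (1/2)sin x - (5/4)sin 2x = f ✓


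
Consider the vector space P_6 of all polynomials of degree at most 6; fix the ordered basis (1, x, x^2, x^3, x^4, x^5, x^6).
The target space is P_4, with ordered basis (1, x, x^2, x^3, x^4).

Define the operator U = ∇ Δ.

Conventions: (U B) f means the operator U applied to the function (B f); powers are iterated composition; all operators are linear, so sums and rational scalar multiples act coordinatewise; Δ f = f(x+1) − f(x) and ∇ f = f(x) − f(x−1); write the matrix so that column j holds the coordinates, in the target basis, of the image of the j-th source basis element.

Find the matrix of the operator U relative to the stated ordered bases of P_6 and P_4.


image of 1: 0
image of x: 0
image of x^2: 2
image of x^3: 6x
image of x^4: 12x^2 + 2
image of x^5: 20x^3 + 10x
image of x^6: 30x^4 + 30x^2 + 2
each image's coordinates form column j of the matrix

the matrix is [[0, 0, 2, 0, 2, 0, 2]; [0, 0, 0, 6, 0, 10, 0]; [0, 0, 0, 0, 12, 0, 30]; [0, 0, 0, 0, 0, 20, 0]; [0, 0, 0, 0, 0, 0, 30]] (rows listed top to bottom)


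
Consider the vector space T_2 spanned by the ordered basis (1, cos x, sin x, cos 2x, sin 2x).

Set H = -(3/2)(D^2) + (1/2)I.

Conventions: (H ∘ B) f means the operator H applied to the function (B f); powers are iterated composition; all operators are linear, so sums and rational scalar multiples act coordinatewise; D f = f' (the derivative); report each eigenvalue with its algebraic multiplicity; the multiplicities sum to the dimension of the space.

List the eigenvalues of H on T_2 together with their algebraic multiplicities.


image of 1: 1/2
image of cos x: 2cos x
image of sin x: 2sin x
image of cos 2x: (13/2)cos 2x
image of sin 2x: (13/2)sin 2x
the matrix is diagonal; its diagonal is (1/2, 2, 2, 13/2, 13/2)
for a triangular matrix the eigenvalues are the diagonal entries, with algebraic multiplicity their repetition count

λ = 1/2 (multiplicity 1), λ = 2 (multiplicity 2), λ = 13/2 (multiplicity 2)


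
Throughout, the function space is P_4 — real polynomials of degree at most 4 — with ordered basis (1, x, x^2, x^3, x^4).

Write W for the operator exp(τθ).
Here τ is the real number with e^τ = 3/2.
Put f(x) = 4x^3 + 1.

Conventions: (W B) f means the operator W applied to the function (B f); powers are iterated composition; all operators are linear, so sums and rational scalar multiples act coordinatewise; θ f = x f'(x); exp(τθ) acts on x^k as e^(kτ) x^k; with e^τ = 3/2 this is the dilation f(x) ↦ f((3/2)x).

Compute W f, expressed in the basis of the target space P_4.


g(x) = (27/2)x^3 + 1

exp(τθ) x^k = e^(kτ) x^k; with e^τ = 3/2 this sends x^k to (3/2)^k x^k
x^3 ↦ 27/8 x^3
applying this coordinatewise to f: exp(τθ) f = (27/2)x^3 + 1


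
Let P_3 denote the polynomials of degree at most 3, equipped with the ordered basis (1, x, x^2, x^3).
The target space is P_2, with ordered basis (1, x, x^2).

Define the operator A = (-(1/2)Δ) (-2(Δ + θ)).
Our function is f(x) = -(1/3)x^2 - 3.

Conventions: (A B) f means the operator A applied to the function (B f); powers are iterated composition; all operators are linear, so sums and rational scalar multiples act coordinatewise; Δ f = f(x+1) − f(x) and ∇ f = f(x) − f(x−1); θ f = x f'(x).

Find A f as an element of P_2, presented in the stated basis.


Δ f = -(2/3)x - 1/3
θ f = -(2/3)x^2
(Δ + θ) f = -(2/3)x^2 - (2/3)x - 1/3
(-2(Δ + θ)) f = (4/3)x^2 + (4/3)x + 2/3
Δ (-2(Δ + θ)) f = (8/3)x + 8/3
(-(1/2)Δ) (-2(Δ + θ)) f = -(4/3)x - 4/3

the image equals g(x) = -(4/3)x - 4/3
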